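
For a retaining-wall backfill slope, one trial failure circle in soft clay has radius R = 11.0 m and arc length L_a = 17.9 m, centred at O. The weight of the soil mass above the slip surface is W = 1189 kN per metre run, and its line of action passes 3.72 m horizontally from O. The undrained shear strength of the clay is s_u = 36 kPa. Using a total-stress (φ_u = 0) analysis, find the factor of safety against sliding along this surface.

FS = 1.60

Taking moments about the centre O, the resisting moment is provided by the undrained shear strength acting along the arc:
M_R = s_u·L_a·R = 36·17.90·11.0 = 7088.4 kN·m/m
M_D = W·d = 1189·3.72 = 4423.1 kN·m/m
FS = M_R / M_D = 7088.4 / 4423.1 = 1.603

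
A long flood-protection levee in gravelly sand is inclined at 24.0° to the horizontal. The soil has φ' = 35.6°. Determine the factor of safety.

For a dry cohesionless infinite slope the factor of safety is FS = tanφ' / tanβ.
FS = tan35.6° / tan24.0° = 0.7159 / 0.4452 = 1.608

FS = 1.61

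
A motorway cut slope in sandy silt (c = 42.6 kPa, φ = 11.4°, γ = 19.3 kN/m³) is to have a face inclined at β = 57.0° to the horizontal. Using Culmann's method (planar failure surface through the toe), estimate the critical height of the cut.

H_c = 24.17 m

Culmann's analysis gives the critical failure plane at α_cr = (β + φ)/2 = (57.0 + 11.4)/2 = 34.2°, and the critical height
H_c = (4c/γ) · sinβ cosφ / [1 − cos(β − φ)]
    = (4·42.6/19.3) · sin57.0°·cos11.4° / [1 − cos(45.6°)]
    = 8.829 · 0.8387·0.9803 / [1 − 0.6997]
    = 8.829 · 0.8221 / 0.3003
    = 24.17 m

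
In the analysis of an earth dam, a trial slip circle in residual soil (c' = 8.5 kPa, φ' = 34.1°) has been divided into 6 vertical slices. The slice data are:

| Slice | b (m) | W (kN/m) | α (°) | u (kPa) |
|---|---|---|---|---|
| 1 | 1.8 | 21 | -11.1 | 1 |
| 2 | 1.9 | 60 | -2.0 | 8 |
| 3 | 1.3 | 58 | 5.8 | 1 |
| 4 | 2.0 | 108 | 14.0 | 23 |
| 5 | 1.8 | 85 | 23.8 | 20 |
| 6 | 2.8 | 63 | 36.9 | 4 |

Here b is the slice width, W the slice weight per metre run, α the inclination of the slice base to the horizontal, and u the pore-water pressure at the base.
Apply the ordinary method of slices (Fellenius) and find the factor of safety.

Ordinary method of slices: FS = Σ[c'·Δl_i + (W_i cosα_i − u_i·Δl_i)·tanφ'] / Σ W_i sinα_i, with Δl_i = b_i / cosα_i.
Slice 1: Δl = 1.8/cos(-11.1°) = 1.834 m; N'_1 = 21·cos(-11.1°) − 1·1.834 = 18.8; c'Δl = 15.59; W sinα = -4.0
Slice 2: Δl = 1.9/cos(-2.0°) = 1.901 m; N'_2 = 60·cos(-2.0°) − 8·1.901 = 44.8; c'Δl = 16.16; W sinα = -2.1
Slice 3: Δl = 1.3/cos5.8° = 1.307 m; N'_3 = 58·cos5.8° − 1·1.307 = 56.4; c'Δl = 11.11; W sinα = 5.9
Slice 4: Δl = 2.0/cos14.0° = 2.061 m; N'_4 = 108·cos14.0° − 23·2.061 = 57.4; c'Δl = 17.52; W sinα = 26.1
Slice 5: Δl = 1.8/cos23.8° = 1.967 m; N'_5 = 85·cos23.8° − 20·1.967 = 38.4; c'Δl = 16.72; W sinα = 34.3
Slice 6: Δl = 2.8/cos36.9° = 3.501 m; N'_6 = 63·cos36.9° − 4·3.501 = 36.4; c'Δl = 29.76; W sinα = 37.8
Σc'Δl = 106.9 kN/m; ΣN' = 252.1 kN/m; ΣW sinα = 98.0 kN/m
Resisting = 106.9 + 252.1·tan34.1° = 106.9 + 170.7 = 277.6 kN/m
FS = 277.6 / 98.0 = 2.833

FS = 2.83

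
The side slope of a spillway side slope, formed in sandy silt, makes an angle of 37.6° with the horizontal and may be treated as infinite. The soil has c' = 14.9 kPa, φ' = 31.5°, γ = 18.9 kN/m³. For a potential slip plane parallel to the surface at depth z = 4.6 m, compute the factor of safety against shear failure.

FS = 1.15

For an infinite slope with a slip plane parallel to the surface (no pore pressure): FS = [c' + γz cos²β tanφ'] / [γz sinβ cosβ].
γz = 18.9·4.6 = 86.94 kN/m²
Numerator = 14.9 + 86.94·cos²37.6°·tan31.5° = 14.9 + 86.94·0.6277·0.6128 = 48.343 kPa
Denominator = 86.94·sin37.6°·cos37.6° = 86.94·0.6101·0.7923 = 42.028 kPa
FS = 48.343 / 42.028 = 1.150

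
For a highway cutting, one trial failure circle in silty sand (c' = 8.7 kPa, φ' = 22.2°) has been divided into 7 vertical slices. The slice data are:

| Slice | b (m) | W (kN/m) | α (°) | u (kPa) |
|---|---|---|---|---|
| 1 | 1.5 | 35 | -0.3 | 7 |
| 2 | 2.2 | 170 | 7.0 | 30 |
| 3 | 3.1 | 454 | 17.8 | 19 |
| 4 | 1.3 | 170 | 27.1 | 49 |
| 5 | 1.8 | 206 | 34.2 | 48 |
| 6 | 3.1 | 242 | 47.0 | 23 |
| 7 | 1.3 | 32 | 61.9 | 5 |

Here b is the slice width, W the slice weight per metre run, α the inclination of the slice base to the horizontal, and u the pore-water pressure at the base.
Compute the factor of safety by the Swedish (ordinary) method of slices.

FS = 0.79

Ordinary method of slices: FS = Σ[c'·Δl_i + (W_i cosα_i − u_i·Δl_i)·tanφ'] / Σ W_i sinα_i, with Δl_i = b_i / cosα_i.
Slice 1: Δl = 1.5/cos(-0.3°) = 1.500 m; N'_1 = 35·cos(-0.3°) − 7·1.500 = 24.5; c'Δl = 13.05; W sinα = -0.2
Slice 2: Δl = 2.2/cos7.0° = 2.217 m; N'_2 = 170·cos7.0° − 30·2.217 = 102.2; c'Δl = 19.28; W sinα = 20.7
Slice 3: Δl = 3.1/cos17.8° = 3.256 m; N'_3 = 454·cos17.8° − 19·3.256 = 370.4; c'Δl = 28.33; W sinα = 138.8
Slice 4: Δl = 1.3/cos27.1° = 1.460 m; N'_4 = 170·cos27.1° − 49·1.460 = 79.8; c'Δl = 12.70; W sinα = 77.4
Slice 5: Δl = 1.8/cos34.2° = 2.176 m; N'_5 = 206·cos34.2° − 48·2.176 = 65.9; c'Δl = 18.93; W sinα = 115.8
Slice 6: Δl = 3.1/cos47.0° = 4.545 m; N'_6 = 242·cos47.0° − 23·4.545 = 60.5; c'Δl = 39.55; W sinα = 177.0
Slice 7: Δl = 1.3/cos61.9° = 2.760 m; N'_7 = 32·cos61.9° − 5·2.760 = 1.3; c'Δl = 24.01; W sinα = 28.2
Σc'Δl = 155.9 kN/m; ΣN' = 704.6 kN/m; ΣW sinα = 557.8 kN/m
Resisting = 155.9 + 704.6·tan22.2° = 155.9 + 287.5 = 443.4 kN/m
FS = 443.4 / 557.8 = 0.795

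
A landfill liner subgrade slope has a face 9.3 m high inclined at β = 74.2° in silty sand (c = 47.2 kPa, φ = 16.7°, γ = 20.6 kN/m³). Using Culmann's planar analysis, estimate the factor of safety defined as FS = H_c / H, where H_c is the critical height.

H_c = (4c/γ) · sinβ cosφ / [1 − cos(β − φ)]
    = (4·47.2/20.6) · sin74.2°·cos16.7° / [1 − cos57.5°]
    = 9.165 · 0.9216 / 0.4627 = 18.26 m
FS = H_c / H = 18.26 / 9.3 = 1.963

FS = 1.96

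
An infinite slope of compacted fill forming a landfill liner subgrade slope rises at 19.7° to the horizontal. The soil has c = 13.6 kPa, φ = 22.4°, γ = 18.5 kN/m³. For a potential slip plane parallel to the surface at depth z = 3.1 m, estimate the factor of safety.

FS = 1.90

For an infinite slope with a slip plane parallel to the surface (no pore pressure): FS = [c + γz cos²β tanφ] / [γz sinβ cosβ].
γz = 18.5·3.1 = 57.35 kN/m²
Numerator = 13.6 + 57.35·cos²19.7°·tan22.4° = 13.6 + 57.35·0.8864·0.4122 = 34.552 kPa
Denominator = 57.35·sin19.7°·cos19.7° = 57.35·0.3371·0.9415 = 18.201 kPa
FS = 34.552 / 18.201 = 1.898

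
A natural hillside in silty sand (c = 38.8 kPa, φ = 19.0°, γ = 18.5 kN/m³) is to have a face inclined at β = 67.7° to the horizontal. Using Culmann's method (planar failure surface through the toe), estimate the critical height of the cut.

H_c = 21.59 m

Culmann's analysis gives the critical failure plane at α_cr = (β + φ)/2 = (67.7 + 19.0)/2 = 43.4°, and the critical height
H_c = (4c/γ) · sinβ cosφ / [1 − cos(β − φ)]
    = (4·38.8/18.5) · sin67.7°·cos19.0° / [1 − cos(48.7°)]
    = 8.389 · 0.9252·0.9455 / [1 − 0.6600]
    = 8.389 · 0.8748 / 0.3400
    = 21.59 m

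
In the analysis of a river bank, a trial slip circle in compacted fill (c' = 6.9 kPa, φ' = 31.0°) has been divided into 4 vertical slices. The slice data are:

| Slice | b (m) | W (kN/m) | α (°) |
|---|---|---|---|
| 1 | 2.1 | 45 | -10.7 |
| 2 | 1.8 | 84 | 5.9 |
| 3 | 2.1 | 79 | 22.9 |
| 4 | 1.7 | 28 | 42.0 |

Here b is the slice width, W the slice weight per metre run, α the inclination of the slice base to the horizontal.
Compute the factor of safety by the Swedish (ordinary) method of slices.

FS = 3.85

Ordinary method of slices: FS = Σ[c'·Δl_i + (W_i cosα_i)·tanφ'] / Σ W_i sinα_i, with Δl_i = b_i / cosα_i.
Slice 1: Δl = 2.1/cos(-10.7°) = 2.137 m; N'_1 = 45·cos(-10.7°) = 44.2; c'Δl = 14.75; W sinα = -8.4
Slice 2: Δl = 1.8/cos5.9° = 1.810 m; N'_2 = 84·cos5.9° = 83.6; c'Δl = 12.49; W sinα = 8.6
Slice 3: Δl = 2.1/cos22.9° = 2.280 m; N'_3 = 79·cos22.9° = 72.8; c'Δl = 15.73; W sinα = 30.7
Slice 4: Δl = 1.7/cos42.0° = 2.288 m; N'_4 = 28·cos42.0° = 20.8; c'Δl = 15.78; W sinα = 18.7
Σc'Δl = 58.7 kN/m; ΣN' = 221.4 kN/m; ΣW sinα = 49.8 kN/m
Resisting = 58.7 + 221.4·tan31.0° = 58.7 + 133.0 = 191.7 kN/m
FS = 191.7 / 49.8 = 3.854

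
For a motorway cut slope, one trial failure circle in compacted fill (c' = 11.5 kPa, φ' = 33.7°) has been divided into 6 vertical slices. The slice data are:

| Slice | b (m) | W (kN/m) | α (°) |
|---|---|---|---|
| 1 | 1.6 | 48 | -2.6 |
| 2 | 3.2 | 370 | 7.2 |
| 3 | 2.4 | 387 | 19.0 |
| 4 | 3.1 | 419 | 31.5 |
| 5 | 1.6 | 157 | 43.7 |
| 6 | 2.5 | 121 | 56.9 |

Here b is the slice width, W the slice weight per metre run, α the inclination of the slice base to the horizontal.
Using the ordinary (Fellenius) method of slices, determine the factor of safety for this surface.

Ordinary method of slices: FS = Σ[c'·Δl_i + (W_i cosα_i)·tanφ'] / Σ W_i sinα_i, with Δl_i = b_i / cosα_i.
Slice 1: Δl = 1.6/cos(-2.6°) = 1.602 m; N'_1 = 48·cos(-2.6°) = 48.0; c'Δl = 18.42; W sinα = -2.2
Slice 2: Δl = 3.2/cos7.2° = 3.225 m; N'_2 = 370·cos7.2° = 367.1; c'Δl = 37.09; W sinα = 46.4
Slice 3: Δl = 2.4/cos19.0° = 2.538 m; N'_3 = 387·cos19.0° = 365.9; c'Δl = 29.19; W sinα = 126.0
Slice 4: Δl = 3.1/cos31.5° = 3.636 m; N'_4 = 419·cos31.5° = 357.3; c'Δl = 41.81; W sinα = 218.9
Slice 5: Δl = 1.6/cos43.7° = 2.213 m; N'_5 = 157·cos43.7° = 113.5; c'Δl = 25.45; W sinα = 108.5
Slice 6: Δl = 2.5/cos56.9° = 4.578 m; N'_6 = 121·cos56.9° = 66.1; c'Δl = 52.65; W sinα = 101.4
Σc'Δl = 204.6 kN/m; ΣN' = 1317.8 kN/m; ΣW sinα = 599.0 kN/m
Resisting = 204.6 + 1317.8·tan33.7° = 204.6 + 878.9 = 1083.5 kN/m
FS = 1083.5 / 599.0 = 1.809

FS = 1.81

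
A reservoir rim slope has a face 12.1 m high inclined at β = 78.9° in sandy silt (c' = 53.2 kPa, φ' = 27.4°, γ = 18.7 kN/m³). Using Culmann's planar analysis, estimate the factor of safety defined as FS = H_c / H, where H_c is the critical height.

FS = 2.17

H_c = (4c'/γ) · sinβ cosφ' / [1 − cos(β − φ')]
    = (4·53.2/18.7) · sin78.9°·cos27.4° / [1 − cos51.5°]
    = 11.380 · 0.8712 / 0.3775 = 26.26 m
FS = H_c / H = 26.26 / 12.1 = 2.171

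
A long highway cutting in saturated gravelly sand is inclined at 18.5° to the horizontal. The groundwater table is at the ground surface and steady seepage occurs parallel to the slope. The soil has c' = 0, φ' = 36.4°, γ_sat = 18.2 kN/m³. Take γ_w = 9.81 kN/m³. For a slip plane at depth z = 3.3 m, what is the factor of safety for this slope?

With seepage parallel to the slope and the water table at the surface, the effective normal stress on the slip plane uses the buoyant unit weight γ' = γ_sat − γ_w while the driving shear stress uses γ_sat:
FS = [c' + γ' z cos²β tanφ'] / [γ_sat z sinβ cosβ]
(For c' = 0 this reduces to FS = (γ'/γ_sat)·tanφ'/tanβ.)
γ' = 18.2 − 9.81 = 8.39 kN/m³
Numerator = 0.0 + 8.39·3.3·cos²18.5°·tan36.4° = 0.0 + 8.39·3.3·0.8993·0.7373 = 18.357 kPa
Denominator = 18.2·3.3·sin18.5°·cos18.5° = 18.2·3.3·0.3173·0.9483 = 18.073 kPa
FS = 18.357 / 18.073 = 1.016

FS = 1.02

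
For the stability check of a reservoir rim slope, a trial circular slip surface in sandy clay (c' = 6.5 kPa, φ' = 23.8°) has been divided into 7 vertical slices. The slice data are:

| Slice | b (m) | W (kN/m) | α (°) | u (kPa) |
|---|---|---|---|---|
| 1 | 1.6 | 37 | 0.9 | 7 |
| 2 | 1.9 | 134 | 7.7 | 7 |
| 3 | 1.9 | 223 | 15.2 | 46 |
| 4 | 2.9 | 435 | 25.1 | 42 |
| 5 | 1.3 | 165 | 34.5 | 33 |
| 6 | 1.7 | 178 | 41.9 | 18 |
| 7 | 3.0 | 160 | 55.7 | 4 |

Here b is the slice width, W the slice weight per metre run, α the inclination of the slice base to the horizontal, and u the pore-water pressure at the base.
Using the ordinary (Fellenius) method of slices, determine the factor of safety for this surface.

FS = 0.75

Ordinary method of slices: FS = Σ[c'·Δl_i + (W_i cosα_i − u_i·Δl_i)·tanφ'] / Σ W_i sinα_i, with Δl_i = b_i / cosα_i.
Slice 1: Δl = 1.6/cos0.9° = 1.600 m; N'_1 = 37·cos0.9° − 7·1.600 = 25.8; c'Δl = 10.40; W sinα = 0.6
Slice 2: Δl = 1.9/cos7.7° = 1.917 m; N'_2 = 134·cos7.7° − 7·1.917 = 119.4; c'Δl = 12.46; W sinα = 18.0
Slice 3: Δl = 1.9/cos15.2° = 1.969 m; N'_3 = 223·cos15.2° − 46·1.969 = 124.6; c'Δl = 12.80; W sinα = 58.5
Slice 4: Δl = 2.9/cos25.1° = 3.202 m; N'_4 = 435·cos25.1° − 42·3.202 = 259.4; c'Δl = 20.82; W sinα = 184.5
Slice 5: Δl = 1.3/cos34.5° = 1.577 m; N'_5 = 165·cos34.5° − 33·1.577 = 83.9; c'Δl = 10.25; W sinα = 93.5
Slice 6: Δl = 1.7/cos41.9° = 2.284 m; N'_6 = 178·cos41.9° − 18·2.284 = 91.4; c'Δl = 14.85; W sinα = 118.9
Slice 7: Δl = 3.0/cos55.7° = 5.324 m; N'_7 = 160·cos55.7° − 4·5.324 = 68.9; c'Δl = 34.60; W sinα = 132.2
Σc'Δl = 116.2 kN/m; ΣN' = 773.4 kN/m; ΣW sinα = 606.0 kN/m
Resisting = 116.2 + 773.4·tan23.8° = 116.2 + 341.1 = 457.3 kN/m
FS = 457.3 / 606.0 = 0.755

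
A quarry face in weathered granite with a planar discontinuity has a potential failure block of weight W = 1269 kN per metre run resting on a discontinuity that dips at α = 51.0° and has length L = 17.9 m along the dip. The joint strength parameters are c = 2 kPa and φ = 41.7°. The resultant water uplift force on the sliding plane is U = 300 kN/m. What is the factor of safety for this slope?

Resolving the block weight along and normal to the plane and applying the Mohr–Coulomb strength on the joint:
N' = W cosα − U = 1269·cos51.0° − 300 = 498.6 kN/m
Driving force T = W sinα = 1269·sin51.0° = 986.2 kN/m
Resisting force R = c·L + N'·tanφ = 2·17.9 + 498.6·tan41.7° = 35.8 + 444.2 = 480.0 kN/m
FS = R / T = 480.0 / 986.2 = 0.487

FS = 0.49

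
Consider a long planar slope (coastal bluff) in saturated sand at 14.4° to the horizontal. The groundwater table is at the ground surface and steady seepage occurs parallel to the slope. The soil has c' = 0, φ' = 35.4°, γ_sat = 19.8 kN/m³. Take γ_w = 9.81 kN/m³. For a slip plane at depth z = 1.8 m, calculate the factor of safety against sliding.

FS = 1.40

With seepage parallel to the slope and the water table at the surface, the effective normal stress on the slip plane uses the buoyant unit weight γ' = γ_sat − γ_w while the driving shear stress uses γ_sat:
FS = [c' + γ' z cos²β tanφ'] / [γ_sat z sinβ cosβ]
(For c' = 0 this reduces to FS = (γ'/γ_sat)·tanφ'/tanβ.)
γ' = 19.8 − 9.81 = 9.99 kN/m³
Numerator = 0.0 + 9.99·1.8·cos²14.4°·tan35.4° = 0.0 + 9.99·1.8·0.9382·0.7107 = 11.989 kPa
Denominator = 19.8·1.8·sin14.4°·cos14.4° = 19.8·1.8·0.2487·0.9686 = 8.585 kPa
FS = 11.989 / 8.585 = 1.397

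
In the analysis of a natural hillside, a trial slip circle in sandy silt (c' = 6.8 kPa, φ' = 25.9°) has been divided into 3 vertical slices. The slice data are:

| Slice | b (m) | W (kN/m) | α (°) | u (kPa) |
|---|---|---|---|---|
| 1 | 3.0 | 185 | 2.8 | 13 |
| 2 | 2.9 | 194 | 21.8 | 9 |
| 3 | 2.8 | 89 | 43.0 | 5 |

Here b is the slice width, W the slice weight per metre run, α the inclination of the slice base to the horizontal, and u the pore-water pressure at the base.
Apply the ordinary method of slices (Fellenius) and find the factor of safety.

Ordinary method of slices: FS = Σ[c'·Δl_i + (W_i cosα_i − u_i·Δl_i)·tanφ'] / Σ W_i sinα_i, with Δl_i = b_i / cosα_i.
Slice 1: Δl = 3.0/cos2.8° = 3.004 m; N'_1 = 185·cos2.8° − 13·3.004 = 145.7; c'Δl = 20.42; W sinα = 9.0
Slice 2: Δl = 2.9/cos21.8° = 3.123 m; N'_2 = 194·cos21.8° − 9·3.123 = 152.0; c'Δl = 21.24; W sinα = 72.0
Slice 3: Δl = 2.8/cos43.0° = 3.829 m; N'_3 = 89·cos43.0° − 5·3.829 = 45.9; c'Δl = 26.03; W sinα = 60.7
Σc'Δl = 67.7 kN/m; ΣN' = 343.7 kN/m; ΣW sinα = 141.8 kN/m
Resisting = 67.7 + 343.7·tan25.9° = 67.7 + 166.9 = 234.6 kN/m
FS = 234.6 / 141.8 = 1.655

FS = 1.65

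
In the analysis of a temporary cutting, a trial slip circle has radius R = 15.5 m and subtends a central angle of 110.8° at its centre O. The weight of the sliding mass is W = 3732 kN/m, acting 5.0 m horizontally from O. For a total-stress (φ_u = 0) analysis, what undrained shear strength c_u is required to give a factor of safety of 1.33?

FS = c_u·L_a·R / (W·d), so c_u = FS·W·d / (L_a·R).
Arc length L_a = R·θ = 15.5·(110.8°·π/180) = 15.5·1.9338 = 29.97 m
c_u = 1.33·3732·5.0 / (29.97·15.5) = 24817.8 / 464.60 = 53.42 kPa

c_u = 53.4 kPa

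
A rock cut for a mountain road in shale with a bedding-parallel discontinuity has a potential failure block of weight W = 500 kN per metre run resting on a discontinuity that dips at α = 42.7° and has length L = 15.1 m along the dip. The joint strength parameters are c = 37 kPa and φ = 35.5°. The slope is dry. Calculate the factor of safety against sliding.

Resolving the block weight along and normal to the plane and applying the Mohr–Coulomb strength on the joint:
N' = W cosα = 500·cos42.7° = 367.5 kN/m
Driving force T = W sinα = 500·sin42.7° = 339.1 kN/m
Resisting force R = c·L + N'·tanφ = 37·15.1 + 367.5·tan35.5° = 558.7 + 262.1 = 820.8 kN/m
FS = R / T = 820.8 / 339.1 = 2.421

FS = 2.42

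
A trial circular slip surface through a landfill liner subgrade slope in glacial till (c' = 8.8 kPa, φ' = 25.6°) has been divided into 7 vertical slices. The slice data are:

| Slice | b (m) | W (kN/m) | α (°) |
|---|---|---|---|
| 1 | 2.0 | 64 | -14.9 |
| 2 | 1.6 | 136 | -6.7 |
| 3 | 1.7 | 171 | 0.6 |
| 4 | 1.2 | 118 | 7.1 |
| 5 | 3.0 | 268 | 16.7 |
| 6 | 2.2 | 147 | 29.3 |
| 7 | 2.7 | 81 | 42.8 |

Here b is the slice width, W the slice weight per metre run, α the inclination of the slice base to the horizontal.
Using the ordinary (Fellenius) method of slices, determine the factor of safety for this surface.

FS = 3.11

Ordinary method of slices: FS = Σ[c'·Δl_i + (W_i cosα_i)·tanφ'] / Σ W_i sinα_i, with Δl_i = b_i / cosα_i.
Slice 1: Δl = 2.0/cos(-14.9°) = 2.070 m; N'_1 = 64·cos(-14.9°) = 61.8; c'Δl = 18.21; W sinα = -16.5
Slice 2: Δl = 1.6/cos(-6.7°) = 1.611 m; N'_2 = 136·cos(-6.7°) = 135.1; c'Δl = 14.18; W sinα = -15.9
Slice 3: Δl = 1.7/cos0.6° = 1.700 m; N'_3 = 171·cos0.6° = 171.0; c'Δl = 14.96; W sinα = 1.8
Slice 4: Δl = 1.2/cos7.1° = 1.209 m; N'_4 = 118·cos7.1° = 117.1; c'Δl = 10.64; W sinα = 14.6
Slice 5: Δl = 3.0/cos16.7° = 3.132 m; N'_5 = 268·cos16.7° = 256.7; c'Δl = 27.56; W sinα = 77.0
Slice 6: Δl = 2.2/cos29.3° = 2.523 m; N'_6 = 147·cos29.3° = 128.2; c'Δl = 22.20; W sinα = 71.9
Slice 7: Δl = 2.7/cos42.8° = 3.680 m; N'_7 = 81·cos42.8° = 59.4; c'Δl = 32.38; W sinα = 55.0
Σc'Δl = 140.1 kN/m; ΣN' = 929.3 kN/m; ΣW sinα = 188.0 kN/m
Resisting = 140.1 + 929.3·tan25.6° = 140.1 + 445.3 = 585.4 kN/m
FS = 585.4 / 188.0 = 3.113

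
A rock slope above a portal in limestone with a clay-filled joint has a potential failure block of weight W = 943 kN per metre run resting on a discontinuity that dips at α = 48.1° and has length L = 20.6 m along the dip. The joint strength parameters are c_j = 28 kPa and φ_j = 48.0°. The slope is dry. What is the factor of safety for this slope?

Resolving the block weight along and normal to the plane and applying the Mohr–Coulomb strength on the joint:
N' = W cosα = 943·cos48.1° = 629.8 kN/m
Driving force T = W sinα = 943·sin48.1° = 701.9 kN/m
Resisting force R = c_j·L + N'·tanφ_j = 28·20.6 + 629.8·tan48.0° = 576.8 + 699.4 = 1276.2 kN/m
FS = R / T = 1276.2 / 701.9 = 1.818

FS = 1.82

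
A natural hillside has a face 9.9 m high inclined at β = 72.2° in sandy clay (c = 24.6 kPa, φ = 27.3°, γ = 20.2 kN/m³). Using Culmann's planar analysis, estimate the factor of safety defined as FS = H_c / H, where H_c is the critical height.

FS = 1.43

H_c = (4c/γ) · sinβ cosφ / [1 − cos(β − φ)]
    = (4·24.6/20.2) · sin72.2°·cos27.3° / [1 − cos44.9°]
    = 4.871 · 0.8461 / 0.2917 = 14.13 m
FS = H_c / H = 14.13 / 9.9 = 1.427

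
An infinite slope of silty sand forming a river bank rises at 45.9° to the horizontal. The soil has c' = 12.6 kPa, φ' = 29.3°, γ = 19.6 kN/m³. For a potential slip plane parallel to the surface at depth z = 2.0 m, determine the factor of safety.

FS = 1.19

For an infinite slope with a slip plane parallel to the surface (no pore pressure): FS = [c' + γz cos²β tanφ'] / [γz sinβ cosβ].
γz = 19.6·2.0 = 39.20 kN/m²
Numerator = 12.6 + 39.20·cos²45.9°·tan29.3° = 12.6 + 39.20·0.4843·0.5612 = 23.254 kPa
Denominator = 39.20·sin45.9°·cos45.9° = 39.20·0.7181·0.6959 = 19.590 kPa
FS = 23.254 / 19.590 = 1.187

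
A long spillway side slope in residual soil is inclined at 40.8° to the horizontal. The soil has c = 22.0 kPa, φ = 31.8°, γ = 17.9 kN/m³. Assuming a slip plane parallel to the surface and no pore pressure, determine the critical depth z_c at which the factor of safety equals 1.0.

Setting FS = 1.00 in FS = [c + γz cos²β tanφ] / [γz sinβ cosβ] and solving for z:
z = c / [γ cosβ (FS·sinβ − cosβ·tanφ)]
  = 22.0 / [17.9·cos40.8°·(1.00·sin40.8° − cos40.8°·tan31.8°)]
  = 22.0 / [17.9·0.7570·(1.00·0.6534 − 0.7570·0.6200)]
  = 22.0 / 2.4941 = 8.821 m

z_c = 8.82 m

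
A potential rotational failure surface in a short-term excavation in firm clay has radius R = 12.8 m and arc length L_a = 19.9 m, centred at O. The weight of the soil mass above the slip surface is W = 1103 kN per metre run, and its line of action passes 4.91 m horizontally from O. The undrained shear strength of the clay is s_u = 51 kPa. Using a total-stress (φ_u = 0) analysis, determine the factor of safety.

FS = 2.40

Taking moments about the centre O, the resisting moment is provided by the undrained shear strength acting along the arc:
M_R = s_u·L_a·R = 51·19.90·12.8 = 12990.7 kN·m/m
M_D = W·d = 1103·4.91 = 5415.7 kN·m/m
FS = M_R / M_D = 12990.7 / 5415.7 = 2.399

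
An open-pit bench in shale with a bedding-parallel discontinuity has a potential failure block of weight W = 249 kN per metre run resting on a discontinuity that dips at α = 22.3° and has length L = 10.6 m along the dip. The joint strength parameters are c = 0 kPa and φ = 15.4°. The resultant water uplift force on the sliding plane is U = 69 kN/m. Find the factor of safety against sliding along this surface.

Resolving the block weight along and normal to the plane and applying the Mohr–Coulomb strength on the joint:
N' = W cosα − U = 249·cos22.3° − 69 = 161.4 kN/m
Driving force T = W sinα = 249·sin22.3° = 94.5 kN/m
Resisting force R = c·L + N'·tanφ = 0·10.6 + 161.4·tan15.4° = 0.0 + 44.5 = 44.5 kN/m
FS = R / T = 44.5 / 94.5 = 0.470

FS = 0.47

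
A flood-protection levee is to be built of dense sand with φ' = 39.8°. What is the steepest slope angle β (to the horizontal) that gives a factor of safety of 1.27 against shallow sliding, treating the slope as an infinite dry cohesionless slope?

β = 33.3°

For an infinite dry cohesionless slope FS = tanφ'/tanβ, so tanβ = tanφ' / FS.
tanβ = tan39.8° / 1.27 = 0.8332 / 1.27 = 0.6560
β = arctan(0.6560) = 33.27°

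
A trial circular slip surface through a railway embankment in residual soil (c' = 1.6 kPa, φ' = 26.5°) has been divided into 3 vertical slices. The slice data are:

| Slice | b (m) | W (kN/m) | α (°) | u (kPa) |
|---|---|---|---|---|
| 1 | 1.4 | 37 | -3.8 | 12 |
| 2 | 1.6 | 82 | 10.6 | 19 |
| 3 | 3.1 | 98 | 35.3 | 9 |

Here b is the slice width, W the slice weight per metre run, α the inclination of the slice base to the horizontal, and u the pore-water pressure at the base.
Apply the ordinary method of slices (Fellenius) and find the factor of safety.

Ordinary method of slices: FS = Σ[c'·Δl_i + (W_i cosα_i − u_i·Δl_i)·tanφ'] / Σ W_i sinα_i, with Δl_i = b_i / cosα_i.
Slice 1: Δl = 1.4/cos(-3.8°) = 1.403 m; N'_1 = 37·cos(-3.8°) − 12·1.403 = 20.1; c'Δl = 2.24; W sinα = -2.5
Slice 2: Δl = 1.6/cos10.6° = 1.628 m; N'_2 = 82·cos10.6° − 19·1.628 = 49.7; c'Δl = 2.60; W sinα = 15.1
Slice 3: Δl = 3.1/cos35.3° = 3.798 m; N'_3 = 98·cos35.3° − 9·3.798 = 45.8; c'Δl = 6.08; W sinα = 56.6
Σc'Δl = 10.9 kN/m; ΣN' = 115.6 kN/m; ΣW sinα = 69.3 kN/m
Resisting = 10.9 + 115.6·tan26.5° = 10.9 + 57.6 = 68.5 kN/m
FS = 68.5 / 69.3 = 0.990

FS = 0.99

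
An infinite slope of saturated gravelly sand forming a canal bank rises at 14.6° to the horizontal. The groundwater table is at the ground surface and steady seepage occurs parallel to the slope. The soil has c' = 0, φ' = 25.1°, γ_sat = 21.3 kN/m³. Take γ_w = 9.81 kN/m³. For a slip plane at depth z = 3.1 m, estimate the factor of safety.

FS = 0.97

With seepage parallel to the slope and the water table at the surface, the effective normal stress on the slip plane uses the buoyant unit weight γ' = γ_sat − γ_w while the driving shear stress uses γ_sat:
FS = [c' + γ' z cos²β tanφ'] / [γ_sat z sinβ cosβ]
(For c' = 0 this reduces to FS = (γ'/γ_sat)·tanφ'/tanβ.)
γ' = 21.3 − 9.81 = 11.49 kN/m³
Numerator = 0.0 + 11.49·3.1·cos²14.6°·tan25.1° = 0.0 + 11.49·3.1·0.9365·0.4684 = 15.625 kPa
Denominator = 21.3·3.1·sin14.6°·cos14.6° = 21.3·3.1·0.2521·0.9677 = 16.107 kPa
FS = 15.625 / 16.107 = 0.970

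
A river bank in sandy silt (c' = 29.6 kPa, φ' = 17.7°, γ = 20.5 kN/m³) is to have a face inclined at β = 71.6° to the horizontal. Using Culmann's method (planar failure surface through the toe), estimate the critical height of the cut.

H_c = 12.71 m

Culmann's analysis gives the critical failure plane at α_cr = (β + φ')/2 = (71.6 + 17.7)/2 = 44.6°, and the critical height
H_c = (4c'/γ) · sinβ cosφ' / [1 − cos(β − φ')]
    = (4·29.6/20.5) · sin71.6°·cos17.7° / [1 − cos(53.9°)]
    = 5.776 · 0.9489·0.9527 / [1 − 0.5892]
    = 5.776 · 0.9040 / 0.4108
    = 12.71 m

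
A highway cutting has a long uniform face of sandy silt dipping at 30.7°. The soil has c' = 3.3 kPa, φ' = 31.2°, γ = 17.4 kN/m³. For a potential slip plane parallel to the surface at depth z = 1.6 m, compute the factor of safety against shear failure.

FS = 1.29

For an infinite slope with a slip plane parallel to the surface (no pore pressure): FS = [c' + γz cos²β tanφ'] / [γz sinβ cosβ].
γz = 17.4·1.6 = 27.84 kN/m²
Numerator = 3.3 + 27.84·cos²30.7°·tan31.2° = 3.3 + 27.84·0.7393·0.6056 = 15.766 kPa
Denominator = 27.84·sin30.7°·cos30.7° = 27.84·0.5105·0.8599 = 12.222 kPa
FS = 15.766 / 12.222 = 1.290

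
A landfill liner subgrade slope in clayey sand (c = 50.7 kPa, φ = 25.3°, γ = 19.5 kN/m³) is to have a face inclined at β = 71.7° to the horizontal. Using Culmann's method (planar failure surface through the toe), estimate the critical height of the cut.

Culmann's analysis gives the critical failure plane at α_cr = (β + φ)/2 = (71.7 + 25.3)/2 = 48.5°, and the critical height
H_c = (4c/γ) · sinβ cosφ / [1 − cos(β − φ)]
    = (4·50.7/19.5) · sin71.7°·cos25.3° / [1 − cos(46.4°)]
    = 10.400 · 0.9494·0.9041 / [1 − 0.6896]
    = 10.400 · 0.8584 / 0.3104
    = 28.76 m

H_c = 28.76 m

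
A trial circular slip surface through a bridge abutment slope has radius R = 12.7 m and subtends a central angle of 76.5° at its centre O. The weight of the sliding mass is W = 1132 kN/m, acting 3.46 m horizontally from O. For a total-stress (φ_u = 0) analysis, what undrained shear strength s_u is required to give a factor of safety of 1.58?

FS = s_u·L_a·R / (W·d), so s_u = FS·W·d / (L_a·R).
Arc length L_a = R·θ = 12.7·(76.5°·π/180) = 12.7·1.3352 = 16.96 m
s_u = 1.58·1132·3.46 / (16.96·12.7) = 6188.4 / 215.35 = 28.74 kPa

s_u = 28.7 kPa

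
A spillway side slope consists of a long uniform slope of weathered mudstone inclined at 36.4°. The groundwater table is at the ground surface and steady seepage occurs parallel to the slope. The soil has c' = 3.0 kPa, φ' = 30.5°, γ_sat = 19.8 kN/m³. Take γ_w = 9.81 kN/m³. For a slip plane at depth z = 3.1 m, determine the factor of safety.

With seepage parallel to the slope and the water table at the surface, the effective normal stress on the slip plane uses the buoyant unit weight γ' = γ_sat − γ_w while the driving shear stress uses γ_sat:
FS = [c' + γ' z cos²β tanφ'] / [γ_sat z sinβ cosβ]
γ' = 19.8 − 9.81 = 9.99 kN/m³
Numerator = 3.0 + 9.99·3.1·cos²36.4°·tan30.5° = 3.0 + 9.99·3.1·0.6479·0.5890 = 14.818 kPa
Denominator = 19.8·3.1·sin36.4°·cos36.4° = 19.8·3.1·0.5934·0.8049 = 29.317 kPa
FS = 14.818 / 29.317 = 0.505

FS = 0.51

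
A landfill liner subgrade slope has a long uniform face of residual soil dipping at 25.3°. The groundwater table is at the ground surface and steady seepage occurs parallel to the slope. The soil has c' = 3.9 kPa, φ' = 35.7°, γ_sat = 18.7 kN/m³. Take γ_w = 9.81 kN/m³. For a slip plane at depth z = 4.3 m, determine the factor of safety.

With seepage parallel to the slope and the water table at the surface, the effective normal stress on the slip plane uses the buoyant unit weight γ' = γ_sat − γ_w while the driving shear stress uses γ_sat:
FS = [c' + γ' z cos²β tanφ'] / [γ_sat z sinβ cosβ]
γ' = 18.7 − 9.81 = 8.89 kN/m³
Numerator = 3.9 + 8.89·4.3·cos²25.3°·tan35.7° = 3.9 + 8.89·4.3·0.8174·0.7186 = 26.352 kPa
Denominator = 18.7·4.3·sin25.3°·cos25.3° = 18.7·4.3·0.4274·0.9041 = 31.068 kPa
FS = 26.352 / 31.068 = 0.848

FS = 0.85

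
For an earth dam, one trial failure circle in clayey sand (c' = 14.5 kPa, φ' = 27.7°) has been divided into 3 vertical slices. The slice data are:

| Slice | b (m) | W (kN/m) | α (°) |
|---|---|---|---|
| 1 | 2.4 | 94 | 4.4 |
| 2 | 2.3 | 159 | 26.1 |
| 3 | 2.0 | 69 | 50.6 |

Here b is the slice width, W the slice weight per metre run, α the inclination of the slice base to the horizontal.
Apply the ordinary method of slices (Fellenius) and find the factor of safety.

FS = 2.03

Ordinary method of slices: FS = Σ[c'·Δl_i + (W_i cosα_i)·tanφ'] / Σ W_i sinα_i, with Δl_i = b_i / cosα_i.
Slice 1: Δl = 2.4/cos4.4° = 2.407 m; N'_1 = 94·cos4.4° = 93.7; c'Δl = 34.90; W sinα = 7.2
Slice 2: Δl = 2.3/cos26.1° = 2.561 m; N'_2 = 159·cos26.1° = 142.8; c'Δl = 37.14; W sinα = 70.0
Slice 3: Δl = 2.0/cos50.6° = 3.151 m; N'_3 = 69·cos50.6° = 43.8; c'Δl = 45.69; W sinα = 53.3
Σc'Δl = 117.7 kN/m; ΣN' = 280.3 kN/m; ΣW sinα = 130.5 kN/m
Resisting = 117.7 + 280.3·tan27.7° = 117.7 + 147.2 = 264.9 kN/m
FS = 264.9 / 130.5 = 2.030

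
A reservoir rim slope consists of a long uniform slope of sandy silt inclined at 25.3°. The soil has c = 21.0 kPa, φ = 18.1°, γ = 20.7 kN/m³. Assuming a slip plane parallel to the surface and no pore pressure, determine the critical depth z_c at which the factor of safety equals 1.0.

Setting FS = 1.00 in FS = [c + γz cos²β tanφ] / [γz sinβ cosβ] and solving for z:
z = c / [γ cosβ (FS·sinβ − cosβ·tanφ)]
  = 21.0 / [20.7·cos25.3°·(1.00·sin25.3° − cos25.3°·tan18.1°)]
  = 21.0 / [20.7·0.9041·(1.00·0.4274 − 0.9041·0.3269)]
  = 21.0 / 2.4677 = 8.510 m

z_c = 8.51 m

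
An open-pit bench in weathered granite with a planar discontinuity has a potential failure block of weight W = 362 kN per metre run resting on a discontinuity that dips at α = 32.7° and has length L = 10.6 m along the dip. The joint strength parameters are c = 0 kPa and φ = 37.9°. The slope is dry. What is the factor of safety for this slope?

Resolving the block weight along and normal to the plane and applying the Mohr–Coulomb strength on the joint:
N' = W cosα = 362·cos32.7° = 304.6 kN/m
Driving force T = W sinα = 362·sin32.7° = 195.6 kN/m
Resisting force R = c·L + N'·tanφ = 0·10.6 + 304.6·tan37.9° = 0.0 + 237.1 = 237.1 kN/m
FS = R / T = 237.1 / 195.6 = 1.213

FS = 1.21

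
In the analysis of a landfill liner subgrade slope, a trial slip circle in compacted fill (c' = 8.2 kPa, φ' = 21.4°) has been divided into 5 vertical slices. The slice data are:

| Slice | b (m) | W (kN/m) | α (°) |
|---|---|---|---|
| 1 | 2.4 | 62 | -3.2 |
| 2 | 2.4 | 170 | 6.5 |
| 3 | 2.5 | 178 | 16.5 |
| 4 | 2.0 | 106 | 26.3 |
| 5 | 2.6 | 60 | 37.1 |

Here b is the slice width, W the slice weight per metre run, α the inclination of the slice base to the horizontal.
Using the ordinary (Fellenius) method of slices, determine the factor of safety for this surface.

FS = 2.14

Ordinary method of slices: FS = Σ[c'·Δl_i + (W_i cosα_i)·tanφ'] / Σ W_i sinα_i, with Δl_i = b_i / cosα_i.
Slice 1: Δl = 2.4/cos(-3.2°) = 2.404 m; N'_1 = 62·cos(-3.2°) = 61.9; c'Δl = 19.71; W sinα = -3.5
Slice 2: Δl = 2.4/cos6.5° = 2.416 m; N'_2 = 170·cos6.5° = 168.9; c'Δl = 19.81; W sinα = 19.2
Slice 3: Δl = 2.5/cos16.5° = 2.607 m; N'_3 = 178·cos16.5° = 170.7; c'Δl = 21.38; W sinα = 50.6
Slice 4: Δl = 2.0/cos26.3° = 2.231 m; N'_4 = 106·cos26.3° = 95.0; c'Δl = 18.29; W sinα = 47.0
Slice 5: Δl = 2.6/cos37.1° = 3.260 m; N'_5 = 60·cos37.1° = 47.9; c'Δl = 26.73; W sinα = 36.2
Σc'Δl = 105.9 kN/m; ΣN' = 544.4 kN/m; ΣW sinα = 149.5 kN/m
Resisting = 105.9 + 544.4·tan21.4° = 105.9 + 213.3 = 319.3 kN/m
FS = 319.3 / 149.5 = 2.136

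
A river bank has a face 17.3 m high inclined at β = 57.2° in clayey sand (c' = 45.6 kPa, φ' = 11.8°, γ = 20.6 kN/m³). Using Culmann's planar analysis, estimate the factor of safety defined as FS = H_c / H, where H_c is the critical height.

H_c = (4c'/γ) · sinβ cosφ' / [1 − cos(β − φ')]
    = (4·45.6/20.6) · sin57.2°·cos11.8° / [1 − cos45.4°]
    = 8.854 · 0.8228 / 0.2978 = 24.46 m
FS = H_c / H = 24.46 / 17.3 = 1.414

FS = 1.41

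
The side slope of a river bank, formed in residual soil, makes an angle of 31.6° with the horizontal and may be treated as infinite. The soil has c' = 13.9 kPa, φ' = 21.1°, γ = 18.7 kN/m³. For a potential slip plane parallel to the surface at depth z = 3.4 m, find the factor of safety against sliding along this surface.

For an infinite slope with a slip plane parallel to the surface (no pore pressure): FS = [c' + γz cos²β tanφ'] / [γz sinβ cosβ].
γz = 18.7·3.4 = 63.58 kN/m²
Numerator = 13.9 + 63.58·cos²31.6°·tan21.1° = 13.9 + 63.58·0.7254·0.3859 = 31.698 kPa
Denominator = 63.58·sin31.6°·cos31.6° = 63.58·0.5240·0.8517 = 28.375 kPa
FS = 31.698 / 28.375 = 1.117

FS = 1.12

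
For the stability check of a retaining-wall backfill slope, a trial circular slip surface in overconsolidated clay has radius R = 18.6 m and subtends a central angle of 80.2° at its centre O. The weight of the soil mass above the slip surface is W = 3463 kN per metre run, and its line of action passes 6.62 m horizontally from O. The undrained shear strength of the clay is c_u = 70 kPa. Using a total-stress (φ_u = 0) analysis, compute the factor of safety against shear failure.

Taking moments about the centre O, the resisting moment is provided by the undrained shear strength acting along the arc:
Arc length L_a = R·θ = 18.6·(80.2°·π/180) = 18.6·1.3998 = 26.04 m
M_R = c_u·L_a·R = 70·26.04·18.6 = 33898.1 kN·m/m
M_D = W·d = 3463·6.62 = 22925.1 kN·m/m
FS = M_R / M_D = 33898.1 / 22925.1 = 1.479

FS = 1.48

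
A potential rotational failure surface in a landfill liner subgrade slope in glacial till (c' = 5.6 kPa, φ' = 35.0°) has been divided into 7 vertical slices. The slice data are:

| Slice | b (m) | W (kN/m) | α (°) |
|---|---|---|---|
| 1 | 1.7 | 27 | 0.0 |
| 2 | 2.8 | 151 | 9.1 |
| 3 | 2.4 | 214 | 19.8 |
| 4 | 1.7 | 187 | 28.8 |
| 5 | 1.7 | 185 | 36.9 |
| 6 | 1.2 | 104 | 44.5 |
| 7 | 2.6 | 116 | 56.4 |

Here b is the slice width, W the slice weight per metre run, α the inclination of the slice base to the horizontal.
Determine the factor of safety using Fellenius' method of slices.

Ordinary method of slices: FS = Σ[c'·Δl_i + (W_i cosα_i)·tanφ'] / Σ W_i sinα_i, with Δl_i = b_i / cosα_i.
Slice 1: Δl = 1.7/cos0.0° = 1.700 m; N'_1 = 27·cos0.0° = 27.0; c'Δl = 9.52; W sinα = 0.0
Slice 2: Δl = 2.8/cos9.1° = 2.836 m; N'_2 = 151·cos9.1° = 149.1; c'Δl = 15.88; W sinα = 23.9
Slice 3: Δl = 2.4/cos19.8° = 2.551 m; N'_3 = 214·cos19.8° = 201.3; c'Δl = 14.28; W sinα = 72.5
Slice 4: Δl = 1.7/cos28.8° = 1.940 m; N'_4 = 187·cos28.8° = 163.9; c'Δl = 10.86; W sinα = 90.1
Slice 5: Δl = 1.7/cos36.9° = 2.126 m; N'_5 = 185·cos36.9° = 147.9; c'Δl = 11.90; W sinα = 111.1
Slice 6: Δl = 1.2/cos44.5° = 1.682 m; N'_6 = 104·cos44.5° = 74.2; c'Δl = 9.42; W sinα = 72.9
Slice 7: Δl = 2.6/cos56.4° = 4.698 m; N'_7 = 116·cos56.4° = 64.2; c'Δl = 26.31; W sinα = 96.6
Σc'Δl = 98.2 kN/m; ΣN' = 827.6 kN/m; ΣW sinα = 467.1 kN/m
Resisting = 98.2 + 827.6·tan35.0° = 98.2 + 579.5 = 677.7 kN/m
FS = 677.7 / 467.1 = 1.451

FS = 1.45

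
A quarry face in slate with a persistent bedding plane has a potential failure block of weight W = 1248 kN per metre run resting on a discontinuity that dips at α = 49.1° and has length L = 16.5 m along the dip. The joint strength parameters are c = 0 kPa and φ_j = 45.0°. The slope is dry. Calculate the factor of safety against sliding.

FS = 0.87

Resolving the block weight along and normal to the plane and applying the Mohr–Coulomb strength on the joint:
N' = W cosα = 1248·cos49.1° = 817.1 kN/m
Driving force T = W sinα = 1248·sin49.1° = 943.3 kN/m
Resisting force R = c·L + N'·tanφ_j = 0·16.5 + 817.1·tan45.0° = 0.0 + 817.1 = 817.1 kN/m
FS = R / T = 817.1 / 943.3 = 0.866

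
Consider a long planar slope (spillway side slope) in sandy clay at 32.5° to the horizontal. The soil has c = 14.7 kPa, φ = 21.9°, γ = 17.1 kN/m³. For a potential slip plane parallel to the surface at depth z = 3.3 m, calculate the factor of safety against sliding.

For an infinite slope with a slip plane parallel to the surface (no pore pressure): FS = [c + γz cos²β tanφ] / [γz sinβ cosβ].
γz = 17.1·3.3 = 56.43 kN/m²
Numerator = 14.7 + 56.43·cos²32.5°·tan21.9° = 14.7 + 56.43·0.7113·0.4020 = 30.836 kPa
Denominator = 56.43·sin32.5°·cos32.5° = 56.43·0.5373·0.8434 = 25.571 kPa
FS = 30.836 / 25.571 = 1.206

FS = 1.21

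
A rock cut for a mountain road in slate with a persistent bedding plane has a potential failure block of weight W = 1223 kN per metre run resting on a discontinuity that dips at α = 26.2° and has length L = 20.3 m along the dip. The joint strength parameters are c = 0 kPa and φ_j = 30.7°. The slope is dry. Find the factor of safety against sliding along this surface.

FS = 1.21

Resolving the block weight along and normal to the plane and applying the Mohr–Coulomb strength on the joint:
N' = W cosα = 1223·cos26.2° = 1097.3 kN/m
Driving force T = W sinα = 1223·sin26.2° = 540.0 kN/m
Resisting force R = c·L + N'·tanφ_j = 0·20.3 + 1097.3·tan30.7° = 0.0 + 651.6 = 651.6 kN/m
FS = R / T = 651.6 / 540.0 = 1.207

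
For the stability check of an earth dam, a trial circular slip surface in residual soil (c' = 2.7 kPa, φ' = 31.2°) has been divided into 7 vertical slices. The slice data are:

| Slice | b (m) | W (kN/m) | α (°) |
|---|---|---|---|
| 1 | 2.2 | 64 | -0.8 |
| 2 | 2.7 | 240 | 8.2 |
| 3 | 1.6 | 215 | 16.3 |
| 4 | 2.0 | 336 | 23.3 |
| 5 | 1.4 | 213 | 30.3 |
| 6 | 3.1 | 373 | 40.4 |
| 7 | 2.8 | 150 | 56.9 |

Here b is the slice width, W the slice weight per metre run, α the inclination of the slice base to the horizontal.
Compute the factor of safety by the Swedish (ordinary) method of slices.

FS = 1.26

Ordinary method of slices: FS = Σ[c'·Δl_i + (W_i cosα_i)·tanφ'] / Σ W_i sinα_i, with Δl_i = b_i / cosα_i.
Slice 1: Δl = 2.2/cos(-0.8°) = 2.200 m; N'_1 = 64·cos(-0.8°) = 64.0; c'Δl = 5.94; W sinα = -0.9
Slice 2: Δl = 2.7/cos8.2° = 2.728 m; N'_2 = 240·cos8.2° = 237.5; c'Δl = 7.37; W sinα = 34.2
Slice 3: Δl = 1.6/cos16.3° = 1.667 m; N'_3 = 215·cos16.3° = 206.4; c'Δl = 4.50; W sinα = 60.3
Slice 4: Δl = 2.0/cos23.3° = 2.178 m; N'_4 = 336·cos23.3° = 308.6; c'Δl = 5.88; W sinα = 132.9
Slice 5: Δl = 1.4/cos30.3° = 1.622 m; N'_5 = 213·cos30.3° = 183.9; c'Δl = 4.38; W sinα = 107.5
Slice 6: Δl = 3.1/cos40.4° = 4.071 m; N'_6 = 373·cos40.4° = 284.1; c'Δl = 10.99; W sinα = 241.7
Slice 7: Δl = 2.8/cos56.9° = 5.127 m; N'_7 = 150·cos56.9° = 81.9; c'Δl = 13.84; W sinα = 125.7
Σc'Δl = 52.9 kN/m; ΣN' = 1366.4 kN/m; ΣW sinα = 701.5 kN/m
Resisting = 52.9 + 1366.4·tan31.2° = 52.9 + 827.5 = 880.4 kN/m
FS = 880.4 / 701.5 = 1.255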